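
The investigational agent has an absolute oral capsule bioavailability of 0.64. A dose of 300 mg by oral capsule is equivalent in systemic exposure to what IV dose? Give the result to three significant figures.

Systemic exposure from an extravascular dose = F × D_ev, so the equivalent IV dose is F × D_ev.
D_iv = F × D_ev = 0.64 × 300 = 192 mg

D_iv = 192 mg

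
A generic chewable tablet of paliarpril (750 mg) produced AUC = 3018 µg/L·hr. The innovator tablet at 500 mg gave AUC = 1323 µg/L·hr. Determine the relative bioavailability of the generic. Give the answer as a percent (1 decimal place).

F_rel = 152.1%

F_rel = (AUC_test/D_test) / (AUC_ref/D_ref)
      = (3018/750) / (1323/500)
      = 4.024 / 2.646 = 1.5208 = 152.08%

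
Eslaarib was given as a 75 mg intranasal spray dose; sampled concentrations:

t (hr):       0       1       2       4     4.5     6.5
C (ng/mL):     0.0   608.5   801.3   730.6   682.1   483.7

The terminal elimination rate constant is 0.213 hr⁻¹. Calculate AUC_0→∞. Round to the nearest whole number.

Trapezoidal AUC_0→6.5:
  [0→1]: (0.0+608.5)/2 × 1 = 304.25
  [1→2]: (608.5+801.3)/2 × 1 = 704.9
  [2→4]: (801.3+730.6)/2 × 2 = 1531.9
  [4→4.5]: (730.6+682.1)/2 × 0.5 = 353.175
  [4.5→6.5]: (682.1+483.7)/2 × 2 = 1165.8
  Sum = 4060.025 ng/mL·hr
Extrapolated tail: C_last / k_e = 483.7 / 0.213 = 2270.892
AUC_0→∞ = 4060.025 + 2270.892 = 6330.917 ng/mL·hr

AUC = 6331 ng/mL·hr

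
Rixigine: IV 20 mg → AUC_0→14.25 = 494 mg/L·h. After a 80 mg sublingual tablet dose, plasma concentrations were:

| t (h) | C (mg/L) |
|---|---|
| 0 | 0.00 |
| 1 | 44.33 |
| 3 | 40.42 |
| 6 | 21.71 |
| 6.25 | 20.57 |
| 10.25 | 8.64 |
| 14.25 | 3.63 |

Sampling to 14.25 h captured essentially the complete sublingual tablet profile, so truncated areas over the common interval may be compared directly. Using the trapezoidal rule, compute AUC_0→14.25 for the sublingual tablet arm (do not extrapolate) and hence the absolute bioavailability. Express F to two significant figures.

F = 0.15

Trapezoidal AUC_0→14.25 (sublingual tablet):
  [0→1]: (0.00+44.33)/2 × 1 = 22.165
  [1→3]: (44.33+40.42)/2 × 2 = 84.75
  [3→6]: (40.42+21.71)/2 × 3 = 93.195
  [6→6.25]: (21.71+20.57)/2 × 0.25 = 5.285
  [6.25→10.25]: (20.57+8.64)/2 × 4 = 58.42
  [10.25→14.25]: (8.64+3.63)/2 × 4 = 24.54
  Sum = 288.355 mg/L·h
F = (AUC_ev/D_ev)/(AUC_iv/D_iv) = (288.355/80)/(494/20) = 3.6044375/24.7 = 0.1459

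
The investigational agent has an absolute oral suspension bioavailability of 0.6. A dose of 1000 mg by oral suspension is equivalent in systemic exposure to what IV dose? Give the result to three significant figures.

D_iv = 600 mg

Systemic exposure from an extravascular dose = F × D_ev, so the equivalent IV dose is F × D_ev.
D_iv = F × D_ev = 0.6 × 1000 = 600 mg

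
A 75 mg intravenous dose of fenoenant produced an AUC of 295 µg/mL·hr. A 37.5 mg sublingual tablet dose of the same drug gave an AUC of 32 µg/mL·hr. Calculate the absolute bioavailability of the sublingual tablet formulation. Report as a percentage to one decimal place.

F = (AUC_ev / D_ev) / (AUC_iv / D_iv)
  = (32/37.5) / (295/75)
  = 0.853333 / 3.93333 = 0.2169
  = 21.69%

F = 21.7%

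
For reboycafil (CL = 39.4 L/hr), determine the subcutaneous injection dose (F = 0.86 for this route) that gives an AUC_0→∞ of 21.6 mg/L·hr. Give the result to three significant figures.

Dose = 990 mg

Dose = CL × AUC_0→∞ / F
     = 39.4 × 21.6 / 0.86 = 989.581 mg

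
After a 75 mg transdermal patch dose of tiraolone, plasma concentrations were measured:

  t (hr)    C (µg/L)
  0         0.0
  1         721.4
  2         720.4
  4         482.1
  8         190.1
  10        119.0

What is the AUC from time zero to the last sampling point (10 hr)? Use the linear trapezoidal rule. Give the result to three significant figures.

AUC = 3940 µg/L·hr

Trapezoidal AUC_0→10:
  [0→1]: (0.0+721.4)/2 × 1 = 360.7
  [1→2]: (721.4+720.4)/2 × 1 = 720.9
  [2→4]: (720.4+482.1)/2 × 2 = 1202.5
  [4→8]: (482.1+190.1)/2 × 4 = 1344.4
  [8→10]: (190.1+119.0)/2 × 2 = 309.1
  Sum = 3937.6 µg/L·hr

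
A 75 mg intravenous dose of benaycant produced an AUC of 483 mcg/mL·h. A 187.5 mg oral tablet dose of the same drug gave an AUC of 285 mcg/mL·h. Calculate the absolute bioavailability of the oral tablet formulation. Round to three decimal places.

F = 0.236

F = (AUC_ev / D_ev) / (AUC_iv / D_iv)
  = (285/187.5) / (483/75)
  = 1.52 / 6.44 = 0.2360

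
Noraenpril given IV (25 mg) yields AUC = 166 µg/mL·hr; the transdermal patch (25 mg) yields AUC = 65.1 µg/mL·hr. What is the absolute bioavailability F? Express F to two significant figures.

F = (AUC_ev / D_ev) / (AUC_iv / D_iv)
  = (65.1/25) / (166/25)
  = 2.604 / 6.64 = 0.3922

F = 0.39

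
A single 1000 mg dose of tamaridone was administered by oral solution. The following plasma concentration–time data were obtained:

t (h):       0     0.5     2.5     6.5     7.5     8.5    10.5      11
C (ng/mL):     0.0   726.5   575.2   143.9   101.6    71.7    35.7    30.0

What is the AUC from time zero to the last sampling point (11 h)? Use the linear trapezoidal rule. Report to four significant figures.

AUC = 3255 ng/mL·h

Trapezoidal AUC_0→11:
  [0→0.5]: (0.0+726.5)/2 × 0.5 = 181.625
  [0.5→2.5]: (726.5+575.2)/2 × 2 = 1301.7
  [2.5→6.5]: (575.2+143.9)/2 × 4 = 1438.2
  [6.5→7.5]: (143.9+101.6)/2 × 1 = 122.75
  [7.5→8.5]: (101.6+71.7)/2 × 1 = 86.65
  [8.5→10.5]: (71.7+35.7)/2 × 2 = 107.4
  [10.5→11]: (35.7+30.0)/2 × 0.5 = 16.425
  Sum = 3254.75 ng/mL·h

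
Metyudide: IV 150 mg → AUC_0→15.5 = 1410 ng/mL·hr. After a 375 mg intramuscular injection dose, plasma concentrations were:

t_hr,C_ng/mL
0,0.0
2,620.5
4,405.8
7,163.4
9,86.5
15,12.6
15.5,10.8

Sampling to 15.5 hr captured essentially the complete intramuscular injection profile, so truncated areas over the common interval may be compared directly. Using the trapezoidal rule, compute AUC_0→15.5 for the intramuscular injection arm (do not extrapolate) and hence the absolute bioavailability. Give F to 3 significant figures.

F = 0.866

Trapezoidal AUC_0→15.5 (intramuscular injection):
  [0→2]: (0.0+620.5)/2 × 2 = 620.5
  [2→4]: (620.5+405.8)/2 × 2 = 1026.3
  [4→7]: (405.8+163.4)/2 × 3 = 853.8
  [7→9]: (163.4+86.5)/2 × 2 = 249.9
  [9→15]: (86.5+12.6)/2 × 6 = 297.3
  [15→15.5]: (12.6+10.8)/2 × 0.5 = 5.85
  Sum = 3053.65 ng/mL·hr
F = (AUC_ev/D_ev)/(AUC_iv/D_iv) = (3053.65/375)/(1410/150) = 8.14307/9.4 = 0.8663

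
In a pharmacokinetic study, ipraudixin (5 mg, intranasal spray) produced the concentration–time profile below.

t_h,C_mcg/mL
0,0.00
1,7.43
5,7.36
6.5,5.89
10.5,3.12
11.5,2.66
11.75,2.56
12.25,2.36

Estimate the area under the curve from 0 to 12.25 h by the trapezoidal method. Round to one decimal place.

AUC = 66.0 mcg/mL·h

Trapezoidal AUC_0→12.25:
  [0→1]: (0.00+7.43)/2 × 1 = 3.715
  [1→5]: (7.43+7.36)/2 × 4 = 29.58
  [5→6.5]: (7.36+5.89)/2 × 1.5 = 9.9375
  [6.5→10.5]: (5.89+3.12)/2 × 4 = 18.02
  [10.5→11.5]: (3.12+2.66)/2 × 1 = 2.89
  [11.5→11.75]: (2.66+2.56)/2 × 0.25 = 0.6525
  [11.75→12.25]: (2.56+2.36)/2 × 0.5 = 1.23
  Sum = 66.025 mcg/mL·h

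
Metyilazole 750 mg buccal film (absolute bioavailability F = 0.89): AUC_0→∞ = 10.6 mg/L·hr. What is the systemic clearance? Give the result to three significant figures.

CL = 63.0 L/hr

CL = F × Dose / AUC_0→∞
   = 0.89 × 750 / 10.6 = 62.9717 L/hr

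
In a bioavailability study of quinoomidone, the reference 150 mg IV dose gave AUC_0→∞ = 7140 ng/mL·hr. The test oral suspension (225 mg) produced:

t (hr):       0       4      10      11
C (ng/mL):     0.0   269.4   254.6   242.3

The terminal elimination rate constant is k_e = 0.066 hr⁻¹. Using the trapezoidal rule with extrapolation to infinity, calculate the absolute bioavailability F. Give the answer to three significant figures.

F = 0.563

Trapezoidal AUC_0→11 (oral suspension):
  [0→4]: (0.0+269.4)/2 × 4 = 538.8
  [4→10]: (269.4+254.6)/2 × 6 = 1572.0
  [10→11]: (254.6+242.3)/2 × 1 = 248.45
  Sum = 2359.25 ng/mL·hr
Tail: C_last/k_e = 242.3/0.066 = 3671.212
AUC_0→∞ (oral suspension) = 2359.25 + 3671.212 = 6030.462 ng/mL·hr
F = (AUC_ev/D_ev)/(AUC_iv/D_iv) = (6030.462/225)/(7140/150) = 26.8021/47.6 = 0.5631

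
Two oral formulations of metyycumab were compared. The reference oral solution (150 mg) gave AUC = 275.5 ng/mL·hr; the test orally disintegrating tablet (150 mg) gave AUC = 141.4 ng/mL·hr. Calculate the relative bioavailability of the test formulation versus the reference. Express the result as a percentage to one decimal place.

F_rel = (AUC_test/D_test) / (AUC_ref/D_ref)
      = (141.4/150) / (275.5/150)
      = 0.942667 / 1.83667 = 0.5132 = 51.32%

F_rel = 51.3%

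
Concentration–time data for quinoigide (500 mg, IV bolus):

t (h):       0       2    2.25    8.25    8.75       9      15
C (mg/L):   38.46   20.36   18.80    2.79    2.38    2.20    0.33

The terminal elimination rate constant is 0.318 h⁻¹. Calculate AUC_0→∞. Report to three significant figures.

AUC = 139 mg/L·h

Trapezoidal AUC_0→15:
  [0→2]: (38.46+20.36)/2 × 2 = 58.82
  [2→2.25]: (20.36+18.80)/2 × 0.25 = 4.895
  [2.25→8.25]: (18.80+2.79)/2 × 6 = 64.77
  [8.25→8.75]: (2.79+2.38)/2 × 0.5 = 1.2925
  [8.75→9]: (2.38+2.20)/2 × 0.25 = 0.5725
  [9→15]: (2.20+0.33)/2 × 6 = 7.59
  Sum = 137.94 mg/L·h
Extrapolated tail: C_last / k_e = 0.33 / 0.318 = 1.038
AUC_0→∞ = 137.94 + 1.038 = 138.978 mg/L·h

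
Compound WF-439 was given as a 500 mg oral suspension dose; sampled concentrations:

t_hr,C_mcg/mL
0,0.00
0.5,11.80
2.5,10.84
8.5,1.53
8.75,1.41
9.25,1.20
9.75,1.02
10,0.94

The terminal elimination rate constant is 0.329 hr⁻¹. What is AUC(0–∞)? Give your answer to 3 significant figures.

AUC = 67.4 mcg/mL·hr

Trapezoidal AUC_0→10:
  [0→0.5]: (0.00+11.80)/2 × 0.5 = 2.95
  [0.5→2.5]: (11.80+10.84)/2 × 2 = 22.64
  [2.5→8.5]: (10.84+1.53)/2 × 6 = 37.11
  [8.5→8.75]: (1.53+1.41)/2 × 0.25 = 0.3675
  [8.75→9.25]: (1.41+1.20)/2 × 0.5 = 0.6525
  [9.25→9.75]: (1.20+1.02)/2 × 0.5 = 0.555
  [9.75→10]: (1.02+0.94)/2 × 0.25 = 0.245
  Sum = 64.52 mcg/mL·hr
Extrapolated tail: C_last / k_e = 0.94 / 0.329 = 2.857
AUC_0→∞ = 64.52 + 2.857 = 67.377 mcg/mL·hr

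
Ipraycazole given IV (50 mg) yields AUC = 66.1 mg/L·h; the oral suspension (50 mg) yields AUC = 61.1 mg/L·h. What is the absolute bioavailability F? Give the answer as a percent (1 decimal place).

F = (AUC_ev / D_ev) / (AUC_iv / D_iv)
  = (61.1/50) / (66.1/50)
  = 1.222 / 1.322 = 0.9244
  = 92.44%

F = 92.4%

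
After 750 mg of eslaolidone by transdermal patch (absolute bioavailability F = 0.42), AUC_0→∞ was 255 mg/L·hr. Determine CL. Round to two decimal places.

CL = 1.24 L/hr

CL = F × Dose / AUC_0→∞
   = 0.42 × 750 / 255 = 1.23529 L/hr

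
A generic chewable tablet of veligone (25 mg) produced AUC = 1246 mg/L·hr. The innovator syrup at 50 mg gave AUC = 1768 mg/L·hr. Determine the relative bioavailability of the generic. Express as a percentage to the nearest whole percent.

F_rel = 141%

F_rel = (AUC_test/D_test) / (AUC_ref/D_ref)
      = (1246/25) / (1768/50)
      = 49.84 / 35.36 = 1.4095 = 140.95%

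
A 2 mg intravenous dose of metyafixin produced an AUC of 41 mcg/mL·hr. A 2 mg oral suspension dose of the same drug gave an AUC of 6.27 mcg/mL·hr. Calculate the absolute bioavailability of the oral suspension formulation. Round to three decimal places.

F = 0.153

F = (AUC_ev / D_ev) / (AUC_iv / D_iv)
  = (6.27/2) / (41/2)
  = 3.135 / 20.5 = 0.1529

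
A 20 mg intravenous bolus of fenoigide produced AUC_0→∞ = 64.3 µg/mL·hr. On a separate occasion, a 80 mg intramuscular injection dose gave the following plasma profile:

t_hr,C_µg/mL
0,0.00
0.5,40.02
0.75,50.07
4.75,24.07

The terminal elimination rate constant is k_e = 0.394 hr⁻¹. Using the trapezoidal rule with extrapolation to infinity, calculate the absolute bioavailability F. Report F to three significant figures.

F = 0.897

Trapezoidal AUC_0→4.75 (intramuscular injection):
  [0→0.5]: (0.00+40.02)/2 × 0.5 = 10.005
  [0.5→0.75]: (40.02+50.07)/2 × 0.25 = 11.26125
  [0.75→4.75]: (50.07+24.07)/2 × 4 = 148.28
  Sum = 169.54625 µg/mL·hr
Tail: C_last/k_e = 24.07/0.394 = 61.091
AUC_0→∞ (intramuscular injection) = 169.54625 + 61.091 = 230.63725 µg/mL·hr
F = (AUC_ev/D_ev)/(AUC_iv/D_iv) = (230.63725/80)/(64.3/20) = 2.88297/3.215 = 0.8967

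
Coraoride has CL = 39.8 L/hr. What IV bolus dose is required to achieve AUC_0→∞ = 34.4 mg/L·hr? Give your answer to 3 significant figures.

Dose = 1370 mg

Dose_iv = CL × AUC_0→∞
     = 39.8 × 34.4 = 1369.12 mg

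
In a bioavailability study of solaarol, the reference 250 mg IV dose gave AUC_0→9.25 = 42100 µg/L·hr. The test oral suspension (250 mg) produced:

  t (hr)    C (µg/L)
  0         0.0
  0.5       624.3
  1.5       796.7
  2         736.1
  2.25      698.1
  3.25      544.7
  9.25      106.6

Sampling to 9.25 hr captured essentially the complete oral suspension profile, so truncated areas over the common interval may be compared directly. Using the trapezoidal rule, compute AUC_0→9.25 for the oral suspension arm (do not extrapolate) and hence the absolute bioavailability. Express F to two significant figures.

Trapezoidal AUC_0→9.25 (oral suspension):
  [0→0.5]: (0.0+624.3)/2 × 0.5 = 156.075
  [0.5→1.5]: (624.3+796.7)/2 × 1 = 710.5
  [1.5→2]: (796.7+736.1)/2 × 0.5 = 383.2
  [2→2.25]: (736.1+698.1)/2 × 0.25 = 179.275
  [2.25→3.25]: (698.1+544.7)/2 × 1 = 621.4
  [3.25→9.25]: (544.7+106.6)/2 × 6 = 1953.9
  Sum = 4004.35 µg/L·hr
F = (AUC_ev/D_ev)/(AUC_iv/D_iv) = (4004.35/250)/(42100/250) = 16.0174/168.4 = 0.0951

F = 0.095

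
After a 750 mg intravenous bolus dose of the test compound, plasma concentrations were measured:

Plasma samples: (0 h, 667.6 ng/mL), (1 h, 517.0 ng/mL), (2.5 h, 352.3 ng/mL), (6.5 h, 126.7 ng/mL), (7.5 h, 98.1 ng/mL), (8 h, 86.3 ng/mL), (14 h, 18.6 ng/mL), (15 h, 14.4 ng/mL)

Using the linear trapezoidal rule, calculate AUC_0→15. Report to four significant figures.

Trapezoidal AUC_0→15:
  [0→1]: (667.6+517.0)/2 × 1 = 592.3
  [1→2.5]: (517.0+352.3)/2 × 1.5 = 651.975
  [2.5→6.5]: (352.3+126.7)/2 × 4 = 958.0
  [6.5→7.5]: (126.7+98.1)/2 × 1 = 112.4
  [7.5→8]: (98.1+86.3)/2 × 0.5 = 46.1
  [8→14]: (86.3+18.6)/2 × 6 = 314.7
  [14→15]: (18.6+14.4)/2 × 1 = 16.5
  Sum = 2691.975 ng/mL·h

AUC = 2692 ng/mL·h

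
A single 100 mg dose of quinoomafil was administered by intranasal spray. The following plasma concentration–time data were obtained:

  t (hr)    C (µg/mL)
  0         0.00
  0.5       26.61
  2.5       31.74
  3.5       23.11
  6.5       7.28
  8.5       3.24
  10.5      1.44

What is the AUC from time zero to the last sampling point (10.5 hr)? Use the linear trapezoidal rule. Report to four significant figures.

Trapezoidal AUC_0→10.5:
  [0→0.5]: (0.00+26.61)/2 × 0.5 = 6.6525
  [0.5→2.5]: (26.61+31.74)/2 × 2 = 58.35
  [2.5→3.5]: (31.74+23.11)/2 × 1 = 27.425
  [3.5→6.5]: (23.11+7.28)/2 × 3 = 45.585
  [6.5→8.5]: (7.28+3.24)/2 × 2 = 10.52
  [8.5→10.5]: (3.24+1.44)/2 × 2 = 4.68
  Sum = 153.2125 µg/mL·hr

AUC = 153.2 µg/mL·hr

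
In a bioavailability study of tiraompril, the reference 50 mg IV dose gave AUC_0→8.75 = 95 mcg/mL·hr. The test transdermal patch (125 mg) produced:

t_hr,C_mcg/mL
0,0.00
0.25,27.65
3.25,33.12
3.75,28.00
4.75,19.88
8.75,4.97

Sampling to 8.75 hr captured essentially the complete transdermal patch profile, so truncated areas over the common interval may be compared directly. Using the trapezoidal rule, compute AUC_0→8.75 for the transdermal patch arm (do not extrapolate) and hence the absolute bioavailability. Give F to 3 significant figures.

Trapezoidal AUC_0→8.75 (transdermal patch):
  [0→0.25]: (0.00+27.65)/2 × 0.25 = 3.45625
  [0.25→3.25]: (27.65+33.12)/2 × 3 = 91.155
  [3.25→3.75]: (33.12+28.00)/2 × 0.5 = 15.28
  [3.75→4.75]: (28.00+19.88)/2 × 1 = 23.94
  [4.75→8.75]: (19.88+4.97)/2 × 4 = 49.7
  Sum = 183.53125 mcg/mL·hr
F = (AUC_ev/D_ev)/(AUC_iv/D_iv) = (183.53125/125)/(95/50) = 1.46825/1.9 = 0.7728

F = 0.773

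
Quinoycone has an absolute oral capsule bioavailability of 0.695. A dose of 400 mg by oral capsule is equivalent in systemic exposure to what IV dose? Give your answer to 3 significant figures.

Systemic exposure from an extravascular dose = F × D_ev, so the equivalent IV dose is F × D_ev.
D_iv = F × D_ev = 0.695 × 400 = 278 mg

D_iv = 278 mg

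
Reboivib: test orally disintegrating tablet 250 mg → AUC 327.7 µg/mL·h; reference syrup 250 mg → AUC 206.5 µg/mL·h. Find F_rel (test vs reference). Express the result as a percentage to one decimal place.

F_rel = 158.7%

F_rel = (AUC_test/D_test) / (AUC_ref/D_ref)
      = (327.7/250) / (206.5/250)
      = 1.3108 / 0.826 = 1.5869 = 158.69%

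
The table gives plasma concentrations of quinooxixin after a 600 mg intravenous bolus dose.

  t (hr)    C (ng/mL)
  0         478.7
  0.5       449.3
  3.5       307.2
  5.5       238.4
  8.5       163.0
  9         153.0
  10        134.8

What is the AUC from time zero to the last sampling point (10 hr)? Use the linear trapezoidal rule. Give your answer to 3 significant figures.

Trapezoidal AUC_0→10:
  [0→0.5]: (478.7+449.3)/2 × 0.5 = 232.0
  [0.5→3.5]: (449.3+307.2)/2 × 3 = 1134.75
  [3.5→5.5]: (307.2+238.4)/2 × 2 = 545.6
  [5.5→8.5]: (238.4+163.0)/2 × 3 = 602.1
  [8.5→9]: (163.0+153.0)/2 × 0.5 = 79.0
  [9→10]: (153.0+134.8)/2 × 1 = 143.9
  Sum = 2737.35 ng/mL·hr

AUC = 2740 ng/mL·hr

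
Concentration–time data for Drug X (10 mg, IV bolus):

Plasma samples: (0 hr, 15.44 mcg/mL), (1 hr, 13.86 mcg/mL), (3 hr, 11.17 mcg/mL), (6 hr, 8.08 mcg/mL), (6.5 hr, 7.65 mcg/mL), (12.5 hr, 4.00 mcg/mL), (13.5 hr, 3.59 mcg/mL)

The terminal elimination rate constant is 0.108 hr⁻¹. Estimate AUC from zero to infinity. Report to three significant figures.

Trapezoidal AUC_0→13.5:
  [0→1]: (15.44+13.86)/2 × 1 = 14.65
  [1→3]: (13.86+11.17)/2 × 2 = 25.03
  [3→6]: (11.17+8.08)/2 × 3 = 28.875
  [6→6.5]: (8.08+7.65)/2 × 0.5 = 3.9325
  [6.5→12.5]: (7.65+4.00)/2 × 6 = 34.95
  [12.5→13.5]: (4.00+3.59)/2 × 1 = 3.795
  Sum = 111.2325 mcg/mL·hr
Extrapolated tail: C_last / k_e = 3.59 / 0.108 = 33.241
AUC_0→∞ = 111.2325 + 33.241 = 144.4735 mcg/mL·hr

AUC = 144 mcg/mL·hr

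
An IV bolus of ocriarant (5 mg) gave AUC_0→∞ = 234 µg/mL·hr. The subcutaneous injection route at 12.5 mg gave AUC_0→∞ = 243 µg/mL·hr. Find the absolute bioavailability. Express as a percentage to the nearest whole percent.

F = 42%

F = (AUC_ev / D_ev) / (AUC_iv / D_iv)
  = (243/12.5) / (234/5)
  = 19.44 / 46.8 = 0.4154
  = 41.54%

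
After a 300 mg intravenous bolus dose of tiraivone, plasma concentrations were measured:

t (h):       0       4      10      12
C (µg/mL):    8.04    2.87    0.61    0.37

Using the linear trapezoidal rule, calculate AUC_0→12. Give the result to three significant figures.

AUC = 33.2 µg/mL·h

Trapezoidal AUC_0→12:
  [0→4]: (8.04+2.87)/2 × 4 = 21.82
  [4→10]: (2.87+0.61)/2 × 6 = 10.44
  [10→12]: (0.61+0.37)/2 × 2 = 0.98
  Sum = 33.24 µg/mL·h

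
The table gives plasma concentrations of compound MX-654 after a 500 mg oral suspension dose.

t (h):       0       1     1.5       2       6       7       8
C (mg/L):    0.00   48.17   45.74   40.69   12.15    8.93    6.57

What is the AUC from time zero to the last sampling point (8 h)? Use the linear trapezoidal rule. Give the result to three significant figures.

Trapezoidal AUC_0→8:
  [0→1]: (0.00+48.17)/2 × 1 = 24.085
  [1→1.5]: (48.17+45.74)/2 × 0.5 = 23.4775
  [1.5→2]: (45.74+40.69)/2 × 0.5 = 21.6075
  [2→6]: (40.69+12.15)/2 × 4 = 105.68
  [6→7]: (12.15+8.93)/2 × 1 = 10.54
  [7→8]: (8.93+6.57)/2 × 1 = 7.75
  Sum = 193.14 mg/L·h

AUC = 193 mg/L·h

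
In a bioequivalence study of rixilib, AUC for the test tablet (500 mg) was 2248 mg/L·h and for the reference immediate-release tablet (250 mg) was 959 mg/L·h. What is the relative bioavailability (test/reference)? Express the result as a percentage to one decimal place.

F_rel = (AUC_test/D_test) / (AUC_ref/D_ref)
      = (2248/500) / (959/250)
      = 4.496 / 3.836 = 1.1721 = 117.21%

F_rel = 117.2%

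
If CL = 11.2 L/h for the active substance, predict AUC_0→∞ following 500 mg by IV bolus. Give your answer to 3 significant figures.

AUC = 44.6 mg/L·h

AUC_0→∞ = Dose_iv / CL
        = 500 / 11.2 = 44.6429 mg/L·h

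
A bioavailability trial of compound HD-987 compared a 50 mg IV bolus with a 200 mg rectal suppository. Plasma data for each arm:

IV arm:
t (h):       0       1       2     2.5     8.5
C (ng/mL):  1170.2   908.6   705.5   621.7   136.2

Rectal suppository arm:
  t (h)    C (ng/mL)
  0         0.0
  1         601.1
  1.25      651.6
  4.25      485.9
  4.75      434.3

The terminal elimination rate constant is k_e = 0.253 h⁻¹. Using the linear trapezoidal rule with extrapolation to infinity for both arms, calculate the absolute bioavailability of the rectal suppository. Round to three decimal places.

Trapezoidal AUC_0→8.5 (IV):
  [0→1]: (1170.2+908.6)/2 × 1 = 1039.4
  [1→2]: (908.6+705.5)/2 × 1 = 807.05
  [2→2.5]: (705.5+621.7)/2 × 0.5 = 331.8
  [2.5→8.5]: (621.7+136.2)/2 × 6 = 2273.7
  Sum = 4451.95 ng/mL·h
IV tail: 136.2/0.253 = 538.340; AUC_iv,0→∞ = 4451.95 + 538.340 = 4990.29 ng/mL·h
Trapezoidal AUC_0→4.75 (rectal suppository):
  [0→1]: (0.0+601.1)/2 × 1 = 300.55
  [1→1.25]: (601.1+651.6)/2 × 0.25 = 156.5875
  [1.25→4.25]: (651.6+485.9)/2 × 3 = 1706.25
  [4.25→4.75]: (485.9+434.3)/2 × 0.5 = 230.05
  Sum = 2393.4375 ng/mL·h
rectal suppository tail: 434.3/0.253 = 1716.601; AUC_ev,0→∞ = 2393.4375 + 1716.601 = 4110.0385 ng/mL·h
F = (AUC_ev/D_ev)/(AUC_iv/D_iv) = (4110.0385/200)/(4990.29/50) = 20.5502/99.8058 = 0.2059

F = 0.206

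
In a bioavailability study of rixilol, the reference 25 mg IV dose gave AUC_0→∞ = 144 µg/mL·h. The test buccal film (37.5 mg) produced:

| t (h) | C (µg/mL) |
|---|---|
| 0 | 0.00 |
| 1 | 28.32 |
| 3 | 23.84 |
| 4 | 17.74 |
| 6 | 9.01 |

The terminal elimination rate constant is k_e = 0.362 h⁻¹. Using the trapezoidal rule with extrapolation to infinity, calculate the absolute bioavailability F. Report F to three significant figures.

Trapezoidal AUC_0→6 (buccal film):
  [0→1]: (0.00+28.32)/2 × 1 = 14.16
  [1→3]: (28.32+23.84)/2 × 2 = 52.16
  [3→4]: (23.84+17.74)/2 × 1 = 20.79
  [4→6]: (17.74+9.01)/2 × 2 = 26.75
  Sum = 113.86 µg/mL·h
Tail: C_last/k_e = 9.01/0.362 = 24.890
AUC_0→∞ (buccal film) = 113.86 + 24.890 = 138.75 µg/mL·h
F = (AUC_ev/D_ev)/(AUC_iv/D_iv) = (138.75/37.5)/(144/25) = 3.7/5.76 = 0.6424

F = 0.642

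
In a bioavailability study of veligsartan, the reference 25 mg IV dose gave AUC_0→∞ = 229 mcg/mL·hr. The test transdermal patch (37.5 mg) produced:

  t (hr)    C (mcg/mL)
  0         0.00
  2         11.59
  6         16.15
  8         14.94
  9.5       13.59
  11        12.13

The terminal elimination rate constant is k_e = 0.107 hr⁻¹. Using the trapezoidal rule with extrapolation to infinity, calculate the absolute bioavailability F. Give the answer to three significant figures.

Trapezoidal AUC_0→11 (transdermal patch):
  [0→2]: (0.00+11.59)/2 × 2 = 11.59
  [2→6]: (11.59+16.15)/2 × 4 = 55.48
  [6→8]: (16.15+14.94)/2 × 2 = 31.09
  [8→9.5]: (14.94+13.59)/2 × 1.5 = 21.3975
  [9.5→11]: (13.59+12.13)/2 × 1.5 = 19.29
  Sum = 138.8475 mcg/mL·hr
Tail: C_last/k_e = 12.13/0.107 = 113.364
AUC_0→∞ (transdermal patch) = 138.8475 + 113.364 = 252.2115 mcg/mL·hr
F = (AUC_ev/D_ev)/(AUC_iv/D_iv) = (252.2115/37.5)/(229/25) = 6.72564/9.16 = 0.7342

F = 0.734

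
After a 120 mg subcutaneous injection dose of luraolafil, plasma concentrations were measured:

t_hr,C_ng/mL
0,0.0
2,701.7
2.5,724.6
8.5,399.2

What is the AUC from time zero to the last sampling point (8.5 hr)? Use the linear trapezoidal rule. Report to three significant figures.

AUC = 4430 ng/mL·hr

Trapezoidal AUC_0→8.5:
  [0→2]: (0.0+701.7)/2 × 2 = 701.7
  [2→2.5]: (701.7+724.6)/2 × 0.5 = 356.575
  [2.5→8.5]: (724.6+399.2)/2 × 6 = 3371.4
  Sum = 4429.675 ng/mL·hr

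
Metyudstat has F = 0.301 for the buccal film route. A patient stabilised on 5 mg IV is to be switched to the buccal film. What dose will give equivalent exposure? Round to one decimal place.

For equal systemic exposure: F × D_ev = D_iv
D_ev = D_iv / F = 5 / 0.301 = 16.6113 mg

D_buccal = 16.6 mg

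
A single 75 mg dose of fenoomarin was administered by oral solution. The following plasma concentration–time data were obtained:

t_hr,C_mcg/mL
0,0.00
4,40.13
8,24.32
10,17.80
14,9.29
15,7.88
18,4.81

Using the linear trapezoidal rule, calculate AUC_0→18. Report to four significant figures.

AUC = 333.1 mcg/mL·hr

Trapezoidal AUC_0→18:
  [0→4]: (0.00+40.13)/2 × 4 = 80.26
  [4→8]: (40.13+24.32)/2 × 4 = 128.9
  [8→10]: (24.32+17.80)/2 × 2 = 42.12
  [10→14]: (17.80+9.29)/2 × 4 = 54.18
  [14→15]: (9.29+7.88)/2 × 1 = 8.585
  [15→18]: (7.88+4.81)/2 × 3 = 19.035
  Sum = 333.08 mcg/mL·hr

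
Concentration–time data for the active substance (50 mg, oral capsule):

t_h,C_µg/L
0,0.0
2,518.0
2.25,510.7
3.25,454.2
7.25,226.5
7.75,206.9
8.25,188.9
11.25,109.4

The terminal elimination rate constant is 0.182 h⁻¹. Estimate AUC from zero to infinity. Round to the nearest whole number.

Trapezoidal AUC_0→11.25:
  [0→2]: (0.0+518.0)/2 × 2 = 518.0
  [2→2.25]: (518.0+510.7)/2 × 0.25 = 128.5875
  [2.25→3.25]: (510.7+454.2)/2 × 1 = 482.45
  [3.25→7.25]: (454.2+226.5)/2 × 4 = 1361.4
  [7.25→7.75]: (226.5+206.9)/2 × 0.5 = 108.35
  [7.75→8.25]: (206.9+188.9)/2 × 0.5 = 98.95
  [8.25→11.25]: (188.9+109.4)/2 × 3 = 447.45
  Sum = 3145.1875 µg/L·h
Extrapolated tail: C_last / k_e = 109.4 / 0.182 = 601.099
AUC_0→∞ = 3145.1875 + 601.099 = 3746.2865 µg/L·h

AUC = 3746 µg/L·h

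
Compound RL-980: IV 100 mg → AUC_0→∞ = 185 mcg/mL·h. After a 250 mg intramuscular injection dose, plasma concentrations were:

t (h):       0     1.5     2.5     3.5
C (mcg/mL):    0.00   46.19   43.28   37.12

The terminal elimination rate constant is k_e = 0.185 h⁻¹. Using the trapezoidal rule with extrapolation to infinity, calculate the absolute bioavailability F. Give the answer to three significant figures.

Trapezoidal AUC_0→3.5 (intramuscular injection):
  [0→1.5]: (0.00+46.19)/2 × 1.5 = 34.6425
  [1.5→2.5]: (46.19+43.28)/2 × 1 = 44.735
  [2.5→3.5]: (43.28+37.12)/2 × 1 = 40.2
  Sum = 119.5775 mcg/mL·h
Tail: C_last/k_e = 37.12/0.185 = 200.649
AUC_0→∞ (intramuscular injection) = 119.5775 + 200.649 = 320.2265 mcg/mL·h
F = (AUC_ev/D_ev)/(AUC_iv/D_iv) = (320.2265/250)/(185/100) = 1.280906/1.85 = 0.6924

F = 0.692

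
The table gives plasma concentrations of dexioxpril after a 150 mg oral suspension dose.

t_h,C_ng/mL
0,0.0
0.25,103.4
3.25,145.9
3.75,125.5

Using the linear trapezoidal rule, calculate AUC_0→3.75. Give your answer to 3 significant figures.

AUC = 455 ng/mL·h

Trapezoidal AUC_0→3.75:
  [0→0.25]: (0.0+103.4)/2 × 0.25 = 12.925
  [0.25→3.25]: (103.4+145.9)/2 × 3 = 373.95
  [3.25→3.75]: (145.9+125.5)/2 × 0.5 = 67.85
  Sum = 454.725 ng/mL·h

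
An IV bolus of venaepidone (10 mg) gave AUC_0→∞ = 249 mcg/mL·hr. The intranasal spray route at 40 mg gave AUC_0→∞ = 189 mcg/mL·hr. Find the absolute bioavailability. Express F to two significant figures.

F = (AUC_ev / D_ev) / (AUC_iv / D_iv)
  = (189/40) / (249/10)
  = 4.725 / 24.9 = 0.1898

F = 0.19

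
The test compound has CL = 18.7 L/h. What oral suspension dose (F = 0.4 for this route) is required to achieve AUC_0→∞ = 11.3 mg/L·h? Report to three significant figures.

Dose = CL × AUC_0→∞ / F
     = 18.7 × 11.3 / 0.4 = 528.275 mg

Dose = 528 mg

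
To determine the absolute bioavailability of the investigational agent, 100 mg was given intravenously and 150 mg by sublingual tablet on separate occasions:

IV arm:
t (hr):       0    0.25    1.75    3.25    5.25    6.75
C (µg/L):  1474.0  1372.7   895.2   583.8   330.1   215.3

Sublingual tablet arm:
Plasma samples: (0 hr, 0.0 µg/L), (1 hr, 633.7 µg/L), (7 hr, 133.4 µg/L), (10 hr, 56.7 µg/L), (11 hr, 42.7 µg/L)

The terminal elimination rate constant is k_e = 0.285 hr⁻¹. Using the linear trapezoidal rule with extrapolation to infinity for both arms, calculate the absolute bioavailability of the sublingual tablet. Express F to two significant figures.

Trapezoidal AUC_0→6.75 (IV):
  [0→0.25]: (1474.0+1372.7)/2 × 0.25 = 355.8375
  [0.25→1.75]: (1372.7+895.2)/2 × 1.5 = 1700.925
  [1.75→3.25]: (895.2+583.8)/2 × 1.5 = 1109.25
  [3.25→5.25]: (583.8+330.1)/2 × 2 = 913.9
  [5.25→6.75]: (330.1+215.3)/2 × 1.5 = 409.05
  Sum = 4488.9625 µg/L·hr
IV tail: 215.3/0.285 = 755.439; AUC_iv,0→∞ = 4488.9625 + 755.439 = 5244.4015 µg/L·hr
Trapezoidal AUC_0→11 (sublingual tablet):
  [0→1]: (0.0+633.7)/2 × 1 = 316.85
  [1→7]: (633.7+133.4)/2 × 6 = 2301.3
  [7→10]: (133.4+56.7)/2 × 3 = 285.15
  [10→11]: (56.7+42.7)/2 × 1 = 49.7
  Sum = 2953.0 µg/L·hr
sublingual tablet tail: 42.7/0.285 = 149.825; AUC_ev,0→∞ = 2953.0 + 149.825 = 3102.825 µg/L·hr
F = (AUC_ev/D_ev)/(AUC_iv/D_iv) = (3102.825/150)/(5244.4015/100) = 20.6855/52.444015 = 0.3944

F = 0.39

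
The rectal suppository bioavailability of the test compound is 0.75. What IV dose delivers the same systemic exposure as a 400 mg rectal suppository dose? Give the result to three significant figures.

Systemic exposure from an extravascular dose = F × D_ev, so the equivalent IV dose is F × D_ev.
D_iv = F × D_ev = 0.75 × 400 = 300 mg

D_iv = 300 mg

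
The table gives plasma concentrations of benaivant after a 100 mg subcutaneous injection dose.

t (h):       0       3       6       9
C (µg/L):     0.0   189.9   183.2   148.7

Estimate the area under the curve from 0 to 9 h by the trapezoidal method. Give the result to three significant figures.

AUC = 1340 µg/L·h

Trapezoidal AUC_0→9:
  [0→3]: (0.0+189.9)/2 × 3 = 284.85
  [3→6]: (189.9+183.2)/2 × 3 = 559.65
  [6→9]: (183.2+148.7)/2 × 3 = 497.85
  Sum = 1342.35 µg/L·h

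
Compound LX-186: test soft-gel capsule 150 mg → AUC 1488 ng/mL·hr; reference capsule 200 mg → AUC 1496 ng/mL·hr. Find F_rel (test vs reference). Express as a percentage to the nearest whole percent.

F_rel = 133%

F_rel = (AUC_test/D_test) / (AUC_ref/D_ref)
      = (1488/150) / (1496/200)
      = 9.92 / 7.48 = 1.3262 = 132.62%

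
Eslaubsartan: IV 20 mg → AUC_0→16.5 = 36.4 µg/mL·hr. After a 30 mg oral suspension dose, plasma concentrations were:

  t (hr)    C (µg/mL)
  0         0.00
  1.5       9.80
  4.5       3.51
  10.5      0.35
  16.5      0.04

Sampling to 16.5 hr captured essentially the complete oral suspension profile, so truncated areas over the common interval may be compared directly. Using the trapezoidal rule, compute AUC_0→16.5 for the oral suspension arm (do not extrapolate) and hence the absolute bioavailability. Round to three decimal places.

Trapezoidal AUC_0→16.5 (oral suspension):
  [0→1.5]: (0.00+9.80)/2 × 1.5 = 7.35
  [1.5→4.5]: (9.80+3.51)/2 × 3 = 19.965
  [4.5→10.5]: (3.51+0.35)/2 × 6 = 11.58
  [10.5→16.5]: (0.35+0.04)/2 × 6 = 1.17
  Sum = 40.065 µg/mL·hr
F = (AUC_ev/D_ev)/(AUC_iv/D_iv) = (40.065/30)/(36.4/20) = 1.3355/1.82 = 0.7338

F = 0.734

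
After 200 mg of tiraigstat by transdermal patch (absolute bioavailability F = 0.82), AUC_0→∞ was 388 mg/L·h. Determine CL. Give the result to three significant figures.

CL = 0.423 L/h

CL = F × Dose / AUC_0→∞
   = 0.82 × 200 / 388 = 0.42268 L/h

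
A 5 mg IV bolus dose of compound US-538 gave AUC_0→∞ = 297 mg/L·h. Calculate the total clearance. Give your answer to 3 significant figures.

CL = Dose_iv / AUC_0→∞
   = 5 / 297 = 0.016835 L/h

CL = 0.0168 L/h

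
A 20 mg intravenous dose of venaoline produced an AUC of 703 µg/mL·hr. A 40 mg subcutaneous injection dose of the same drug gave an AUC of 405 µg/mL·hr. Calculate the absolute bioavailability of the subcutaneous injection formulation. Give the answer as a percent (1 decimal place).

F = (AUC_ev / D_ev) / (AUC_iv / D_iv)
  = (405/40) / (703/20)
  = 10.125 / 35.15 = 0.2881
  = 28.81%

F = 28.8%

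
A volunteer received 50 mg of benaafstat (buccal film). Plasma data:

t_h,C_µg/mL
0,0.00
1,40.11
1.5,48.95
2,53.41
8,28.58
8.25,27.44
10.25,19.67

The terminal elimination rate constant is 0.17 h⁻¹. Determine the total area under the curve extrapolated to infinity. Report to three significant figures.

Trapezoidal AUC_0→10.25:
  [0→1]: (0.00+40.11)/2 × 1 = 20.055
  [1→1.5]: (40.11+48.95)/2 × 0.5 = 22.265
  [1.5→2]: (48.95+53.41)/2 × 0.5 = 25.59
  [2→8]: (53.41+28.58)/2 × 6 = 245.97
  [8→8.25]: (28.58+27.44)/2 × 0.25 = 7.0025
  [8.25→10.25]: (27.44+19.67)/2 × 2 = 47.11
  Sum = 367.9925 µg/mL·h
Extrapolated tail: C_last / k_e = 19.67 / 0.17 = 115.706
AUC_0→∞ = 367.9925 + 115.706 = 483.6985 µg/mL·h

AUC = 484 µg/mL·h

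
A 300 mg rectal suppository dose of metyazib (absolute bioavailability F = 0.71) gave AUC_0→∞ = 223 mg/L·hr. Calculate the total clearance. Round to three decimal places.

CL = 0.955 L/hr

CL = F × Dose / AUC_0→∞
   = 0.71 × 300 / 223 = 0.955157 L/hr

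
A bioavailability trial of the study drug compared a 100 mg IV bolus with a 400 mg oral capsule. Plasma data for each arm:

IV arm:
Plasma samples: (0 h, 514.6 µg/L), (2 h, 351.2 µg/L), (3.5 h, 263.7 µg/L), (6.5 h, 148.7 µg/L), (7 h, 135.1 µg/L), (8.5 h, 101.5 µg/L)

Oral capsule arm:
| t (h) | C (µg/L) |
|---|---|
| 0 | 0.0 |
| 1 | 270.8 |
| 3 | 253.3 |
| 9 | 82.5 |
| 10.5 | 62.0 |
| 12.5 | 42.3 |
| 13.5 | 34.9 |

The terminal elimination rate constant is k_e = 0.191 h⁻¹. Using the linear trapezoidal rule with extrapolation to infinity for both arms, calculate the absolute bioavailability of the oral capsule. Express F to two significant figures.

Trapezoidal AUC_0→8.5 (IV):
  [0→2]: (514.6+351.2)/2 × 2 = 865.8
  [2→3.5]: (351.2+263.7)/2 × 1.5 = 461.175
  [3.5→6.5]: (263.7+148.7)/2 × 3 = 618.6
  [6.5→7]: (148.7+135.1)/2 × 0.5 = 70.95
  [7→8.5]: (135.1+101.5)/2 × 1.5 = 177.45
  Sum = 2193.975 µg/L·h
IV tail: 101.5/0.191 = 531.414; AUC_iv,0→∞ = 2193.975 + 531.414 = 2725.389 µg/L·h
Trapezoidal AUC_0→13.5 (oral capsule):
  [0→1]: (0.0+270.8)/2 × 1 = 135.4
  [1→3]: (270.8+253.3)/2 × 2 = 524.1
  [3→9]: (253.3+82.5)/2 × 6 = 1007.4
  [9→10.5]: (82.5+62.0)/2 × 1.5 = 108.375
  [10.5→12.5]: (62.0+42.3)/2 × 2 = 104.3
  [12.5→13.5]: (42.3+34.9)/2 × 1 = 38.6
  Sum = 1918.175 µg/L·h
oral capsule tail: 34.9/0.191 = 182.723; AUC_ev,0→∞ = 1918.175 + 182.723 = 2100.898 µg/L·h
F = (AUC_ev/D_ev)/(AUC_iv/D_iv) = (2100.898/400)/(2725.389/100) = 5.252245/27.25389 = 0.1927

F = 0.19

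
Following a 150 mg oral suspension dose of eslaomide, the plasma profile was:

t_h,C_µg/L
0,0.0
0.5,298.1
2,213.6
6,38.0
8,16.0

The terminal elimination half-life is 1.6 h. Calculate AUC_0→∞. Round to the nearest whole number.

AUC = 1052 µg/L·h

Trapezoidal AUC_0→8:
  [0→0.5]: (0.0+298.1)/2 × 0.5 = 74.525
  [0.5→2]: (298.1+213.6)/2 × 1.5 = 383.775
  [2→6]: (213.6+38.0)/2 × 4 = 503.2
  [6→8]: (38.0+16.0)/2 × 2 = 54.0
  Sum = 1015.5 µg/L·h
k_e = ln2 / t½ = 0.693147 / 1.6 = 0.4332 h^-1
Extrapolated tail: C_last / k_e = 16.0 / 0.4332 = 36.934
AUC_0→∞ = 1015.5 + 36.934 = 1052.434 µg/L·h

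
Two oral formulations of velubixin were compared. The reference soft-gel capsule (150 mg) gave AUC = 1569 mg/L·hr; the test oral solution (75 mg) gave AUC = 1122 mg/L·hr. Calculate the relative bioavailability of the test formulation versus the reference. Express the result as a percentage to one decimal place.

F_rel = (AUC_test/D_test) / (AUC_ref/D_ref)
      = (1122/75) / (1569/150)
      = 14.96 / 10.46 = 1.4302 = 143.02%

F_rel = 143.0%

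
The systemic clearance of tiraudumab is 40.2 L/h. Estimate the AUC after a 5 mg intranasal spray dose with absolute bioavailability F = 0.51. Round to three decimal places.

AUC = 0.063 mg/L·h

AUC_0→∞ = F × Dose / CL
        = 0.51 × 5 / 40.2 = 0.0634328 mg/L·h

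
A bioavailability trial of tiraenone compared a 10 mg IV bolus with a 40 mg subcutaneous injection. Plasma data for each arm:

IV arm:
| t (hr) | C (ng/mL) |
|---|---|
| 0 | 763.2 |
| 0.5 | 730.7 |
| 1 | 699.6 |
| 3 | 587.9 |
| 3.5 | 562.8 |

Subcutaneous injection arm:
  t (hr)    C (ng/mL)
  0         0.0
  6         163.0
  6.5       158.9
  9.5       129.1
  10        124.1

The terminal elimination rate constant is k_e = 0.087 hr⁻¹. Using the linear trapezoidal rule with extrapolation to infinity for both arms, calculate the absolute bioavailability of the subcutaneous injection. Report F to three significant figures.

Trapezoidal AUC_0→3.5 (IV):
  [0→0.5]: (763.2+730.7)/2 × 0.5 = 373.475
  [0.5→1]: (730.7+699.6)/2 × 0.5 = 357.575
  [1→3]: (699.6+587.9)/2 × 2 = 1287.5
  [3→3.5]: (587.9+562.8)/2 × 0.5 = 287.675
  Sum = 2306.225 ng/mL·hr
IV tail: 562.8/0.087 = 6468.966; AUC_iv,0→∞ = 2306.225 + 6468.966 = 8775.191 ng/mL·hr
Trapezoidal AUC_0→10 (subcutaneous injection):
  [0→6]: (0.0+163.0)/2 × 6 = 489.0
  [6→6.5]: (163.0+158.9)/2 × 0.5 = 80.475
  [6.5→9.5]: (158.9+129.1)/2 × 3 = 432.0
  [9.5→10]: (129.1+124.1)/2 × 0.5 = 63.3
  Sum = 1064.775 ng/mL·hr
subcutaneous injection tail: 124.1/0.087 = 1426.437; AUC_ev,0→∞ = 1064.775 + 1426.437 = 2491.212 ng/mL·hr
F = (AUC_ev/D_ev)/(AUC_iv/D_iv) = (2491.212/40)/(8775.191/10) = 62.2803/877.5191 = 0.0710

F = 0.0710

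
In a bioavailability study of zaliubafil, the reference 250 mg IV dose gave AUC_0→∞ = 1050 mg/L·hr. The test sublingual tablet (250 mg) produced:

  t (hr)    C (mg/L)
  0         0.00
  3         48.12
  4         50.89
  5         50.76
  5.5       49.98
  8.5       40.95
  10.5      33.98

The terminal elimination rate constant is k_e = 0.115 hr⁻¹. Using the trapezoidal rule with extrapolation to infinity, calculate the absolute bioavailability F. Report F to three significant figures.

F = 0.671

Trapezoidal AUC_0→10.5 (sublingual tablet):
  [0→3]: (0.00+48.12)/2 × 3 = 72.18
  [3→4]: (48.12+50.89)/2 × 1 = 49.505
  [4→5]: (50.89+50.76)/2 × 1 = 50.825
  [5→5.5]: (50.76+49.98)/2 × 0.5 = 25.185
  [5.5→8.5]: (49.98+40.95)/2 × 3 = 136.395
  [8.5→10.5]: (40.95+33.98)/2 × 2 = 74.93
  Sum = 409.02 mg/L·hr
Tail: C_last/k_e = 33.98/0.115 = 295.478
AUC_0→∞ (sublingual tablet) = 409.02 + 295.478 = 704.498 mg/L·hr
F = (AUC_ev/D_ev)/(AUC_iv/D_iv) = (704.498/250)/(1050/250) = 2.817992/4.2 = 0.6710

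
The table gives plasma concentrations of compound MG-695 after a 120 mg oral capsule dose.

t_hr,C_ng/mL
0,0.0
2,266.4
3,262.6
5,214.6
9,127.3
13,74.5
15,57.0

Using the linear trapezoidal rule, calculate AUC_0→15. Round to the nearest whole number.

AUC = 2227 ng/mL·hr

Trapezoidal AUC_0→15:
  [0→2]: (0.0+266.4)/2 × 2 = 266.4
  [2→3]: (266.4+262.6)/2 × 1 = 264.5
  [3→5]: (262.6+214.6)/2 × 2 = 477.2
  [5→9]: (214.6+127.3)/2 × 4 = 683.8
  [9→13]: (127.3+74.5)/2 × 4 = 403.6
  [13→15]: (74.5+57.0)/2 × 2 = 131.5
  Sum = 2227.0 ng/mL·hr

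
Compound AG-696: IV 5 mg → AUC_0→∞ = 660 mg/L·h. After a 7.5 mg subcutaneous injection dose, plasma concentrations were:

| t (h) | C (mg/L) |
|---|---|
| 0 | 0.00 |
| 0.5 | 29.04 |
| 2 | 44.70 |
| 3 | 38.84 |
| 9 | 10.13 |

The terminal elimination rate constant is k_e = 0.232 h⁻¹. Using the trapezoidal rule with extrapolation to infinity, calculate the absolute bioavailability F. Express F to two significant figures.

F = 0.30

Trapezoidal AUC_0→9 (subcutaneous injection):
  [0→0.5]: (0.00+29.04)/2 × 0.5 = 7.26
  [0.5→2]: (29.04+44.70)/2 × 1.5 = 55.305
  [2→3]: (44.70+38.84)/2 × 1 = 41.77
  [3→9]: (38.84+10.13)/2 × 6 = 146.91
  Sum = 251.245 mg/L·h
Tail: C_last/k_e = 10.13/0.232 = 43.664
AUC_0→∞ (subcutaneous injection) = 251.245 + 43.664 = 294.909 mg/L·h
F = (AUC_ev/D_ev)/(AUC_iv/D_iv) = (294.909/7.5)/(660/5) = 39.3212/132 = 0.2979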